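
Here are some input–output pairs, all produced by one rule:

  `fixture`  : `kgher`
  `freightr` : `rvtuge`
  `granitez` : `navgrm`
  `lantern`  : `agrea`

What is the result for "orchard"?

puneq

The pattern: delete the first 2 characters, then shift every letter 13 places forward in the alphabet (wrapping around) — i.e. ROT13.
"orchard" → "chard" → "puneq".
(Check on "freightr": → "eightr" → "rvtuge" ✓)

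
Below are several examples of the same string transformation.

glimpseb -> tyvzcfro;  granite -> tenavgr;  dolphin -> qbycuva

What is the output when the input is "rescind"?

erfpvaq

What's happening: shift every letter 13 places forward in the alphabet (wrapping around) — i.e. ROT13.
For "rescind" the result is "erfpvaq".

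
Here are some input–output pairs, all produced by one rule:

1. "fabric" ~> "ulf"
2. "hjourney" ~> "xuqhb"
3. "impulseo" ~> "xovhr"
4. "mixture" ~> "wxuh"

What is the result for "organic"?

dqlf

In each case the input is transformed by: delete the first 3 characters, then shift every letter 3 places forward in the alphabet (wrapping around).
On "organic": the first step gives "anic", and the second then gives "dqlf".
(Check on "fabric": → "ric" → "ulf" ✓)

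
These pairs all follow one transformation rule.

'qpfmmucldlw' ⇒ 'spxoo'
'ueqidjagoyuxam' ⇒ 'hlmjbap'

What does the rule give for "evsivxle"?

The pattern: keep every other character starting from the second (positions 2nd, 4th, 6th, ...), then shift every letter 3 places forward in the alphabet (wrapping around).
So "evsivxle" becomes "ylah".

ylah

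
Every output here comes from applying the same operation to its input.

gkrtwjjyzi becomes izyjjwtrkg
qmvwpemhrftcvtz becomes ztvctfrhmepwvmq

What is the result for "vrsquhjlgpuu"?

Each output is the input with this applied: reverse the string.
Applying that to "vrsquhjlgpuu" gives "uupgljhuqsrv".

uupgljhuqsrv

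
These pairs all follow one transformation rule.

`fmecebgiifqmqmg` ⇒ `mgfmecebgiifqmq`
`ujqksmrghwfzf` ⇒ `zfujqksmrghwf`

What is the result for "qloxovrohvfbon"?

onqloxovrohvfb

In each case the input is transformed by: move the last 2 characters to the front (rotate right by 2).
Applying that to "qloxovrohvfbon" gives "onqloxovrohvfb".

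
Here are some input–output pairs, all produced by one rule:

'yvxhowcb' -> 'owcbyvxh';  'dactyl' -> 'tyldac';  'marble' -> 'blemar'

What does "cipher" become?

hercip

In each case the input is transformed by: swap the front and back halves of the string.
Doing the same to "cipher": "hercip".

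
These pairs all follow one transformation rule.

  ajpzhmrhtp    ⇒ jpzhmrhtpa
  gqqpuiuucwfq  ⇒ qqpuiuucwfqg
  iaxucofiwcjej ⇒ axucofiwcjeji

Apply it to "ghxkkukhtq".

hxkkukhtqg

Looking at the pairs, the operation is to move the first character to the end.
Applying that to "ghxkkukhtq" gives "hxkkukhtqg".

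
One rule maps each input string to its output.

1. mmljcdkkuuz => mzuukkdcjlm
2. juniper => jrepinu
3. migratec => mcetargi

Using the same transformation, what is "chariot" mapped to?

ctoirah

In each case the input is transformed by: reverse the string, then move the last character to the front.
On "chariot": the first step gives "toirahc", and the second then gives "ctoirah".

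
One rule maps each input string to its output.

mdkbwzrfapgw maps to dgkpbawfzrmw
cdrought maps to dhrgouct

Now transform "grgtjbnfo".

rfgntbjgo

What's happening: take characters alternately from the front and the back (1st, last, 2nd, 2nd-last, ...), then move the first 2 characters to the end (rotate left by 2).
Doing the same to "grgtjbnfo": "rfgntbjgo".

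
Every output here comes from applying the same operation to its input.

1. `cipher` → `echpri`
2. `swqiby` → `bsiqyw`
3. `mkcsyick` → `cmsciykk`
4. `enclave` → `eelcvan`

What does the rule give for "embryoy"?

yerboym

What's happening: swap each adjacent pair of characters (1↔2, 3↔4, ...), then swap the first and last characters.
On "embryoy" that produces "yerboym".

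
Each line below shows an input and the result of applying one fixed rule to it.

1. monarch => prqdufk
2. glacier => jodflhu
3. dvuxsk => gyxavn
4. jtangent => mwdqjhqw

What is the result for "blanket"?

Looking at the pairs, the operation is to shift every letter 3 places forward in the alphabet (wrapping around).
For "blanket" the result is "eodqnhw".

eodqnhw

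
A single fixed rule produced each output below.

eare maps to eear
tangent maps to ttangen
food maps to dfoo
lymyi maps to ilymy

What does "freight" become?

The rule is to move the last character to the front.
For "freight" the result is "tfreigh".

tfreigh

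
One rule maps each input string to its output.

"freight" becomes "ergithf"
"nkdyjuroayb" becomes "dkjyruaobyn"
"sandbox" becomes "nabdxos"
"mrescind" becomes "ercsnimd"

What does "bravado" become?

Rule — move the first character to the end, then swap each adjacent pair of characters (1↔2, 3↔4, ...).
Applying both steps to "bravado": "ravadob", then "aravodb".

aravodb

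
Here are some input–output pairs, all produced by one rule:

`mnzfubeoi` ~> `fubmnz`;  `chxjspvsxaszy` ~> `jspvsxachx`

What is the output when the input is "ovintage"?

ntovi

The rule is to delete the last 3 characters, then move the first 3 characters to the end (rotate left by 3).
Working it through for "ovintage": intermediate "ovint", final "ntovi".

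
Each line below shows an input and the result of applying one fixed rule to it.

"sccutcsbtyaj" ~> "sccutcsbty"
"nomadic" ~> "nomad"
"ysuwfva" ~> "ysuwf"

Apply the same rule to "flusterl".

In each case the input is transformed by: delete the last 2 characters.
Applying that to "flusterl" gives "fluste".

fluste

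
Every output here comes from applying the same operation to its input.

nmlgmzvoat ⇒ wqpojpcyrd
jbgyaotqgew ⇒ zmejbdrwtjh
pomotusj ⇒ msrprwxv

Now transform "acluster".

Looking at the pairs, the operation is to shift every letter 3 places forward in the alphabet (wrapping around), then move the last character to the front.
"acluster" → "dfoxvwhu" → "udfoxvwh".

udfoxvwh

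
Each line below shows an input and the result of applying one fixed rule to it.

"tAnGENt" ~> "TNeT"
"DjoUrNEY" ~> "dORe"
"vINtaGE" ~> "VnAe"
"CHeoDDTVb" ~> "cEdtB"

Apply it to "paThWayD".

In each case the input is transformed by: flip the case of every letter, then keep every other character starting from the first (positions 1st, 3rd, 5th, ...).
On "paThWayD": the first step gives "PAtHwAYd", and the second then gives "PtwY".

PtwY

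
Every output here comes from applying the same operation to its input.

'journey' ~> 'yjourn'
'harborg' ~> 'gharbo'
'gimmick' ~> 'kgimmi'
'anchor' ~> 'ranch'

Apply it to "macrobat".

tmacrob

Each output is the input with this applied: move the last character to the front, then delete the last character.
For "macrobat", step one produces "tmacroba"; step two turns that into "tmacrob".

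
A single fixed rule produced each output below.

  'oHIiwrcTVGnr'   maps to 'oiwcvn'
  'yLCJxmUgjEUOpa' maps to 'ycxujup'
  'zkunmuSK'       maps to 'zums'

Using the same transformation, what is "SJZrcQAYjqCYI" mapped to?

Rule — keep every other character starting from the first (positions 1st, 3rd, 5th, ...), then convert every letter to lowercase.
Starting from "SJZrcQAYjqCYI": after the first operation, "SZcAjCI"; after the second, "szcajci".

szcajci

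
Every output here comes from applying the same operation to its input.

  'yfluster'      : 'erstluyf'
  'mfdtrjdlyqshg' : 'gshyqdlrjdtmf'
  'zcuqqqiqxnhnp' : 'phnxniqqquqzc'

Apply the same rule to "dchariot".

In each case the input is transformed by: swap each adjacent pair of characters (1↔2, 3↔4, ...), then reverse the string.
Starting from "dchariot": after the first operation, "cdahirto"; after the second, "otrihadc".

otrihadc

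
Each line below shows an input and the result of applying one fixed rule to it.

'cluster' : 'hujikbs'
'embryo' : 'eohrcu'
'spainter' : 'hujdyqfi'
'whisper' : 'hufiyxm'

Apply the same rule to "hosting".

wdyjiex

In each case the input is transformed by: reverse the string, then shift every letter 10 places backward in the alphabet (wrapping around).
So "hosting" becomes "wdyjiex".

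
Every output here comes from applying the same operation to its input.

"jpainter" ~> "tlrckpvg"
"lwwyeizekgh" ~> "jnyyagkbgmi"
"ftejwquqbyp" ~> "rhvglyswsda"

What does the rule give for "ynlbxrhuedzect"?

vapndztjwgfbge

Each output is the input with this applied: move the last character to the front, then shift every letter 2 places forward in the alphabet (wrapping around).
Applying both steps to "ynlbxrhuedzect": "tynlbxrhuedzec", then "vapndztjwgfbge".
(Check on "jpainter": → "rjpainte" → "tlrckpvg" ✓)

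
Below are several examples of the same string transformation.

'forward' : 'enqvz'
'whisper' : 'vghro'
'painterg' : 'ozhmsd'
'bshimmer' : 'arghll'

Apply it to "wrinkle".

Each output is the input with this applied: shift every letter 1 place backward in the alphabet (wrapping around), then delete the last 2 characters.
Starting from "wrinkle": after the first operation, "vqhmjkd"; after the second, "vqhmj".

vqhmj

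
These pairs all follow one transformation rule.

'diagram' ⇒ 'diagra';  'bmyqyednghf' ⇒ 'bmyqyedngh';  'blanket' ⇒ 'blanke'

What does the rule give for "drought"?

drough

What's happening: delete the last character.
For "drought" the result is "drough".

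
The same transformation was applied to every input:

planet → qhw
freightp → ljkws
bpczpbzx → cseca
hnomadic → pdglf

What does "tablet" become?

ohw

The rule is to shift every letter 3 places forward in the alphabet (wrapping around), then delete the first 3 characters.
For "tablet", step one produces "wdeohw"; step two turns that into "ohw".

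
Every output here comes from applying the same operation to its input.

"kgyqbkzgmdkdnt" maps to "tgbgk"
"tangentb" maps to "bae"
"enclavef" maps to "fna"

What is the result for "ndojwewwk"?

Looking at the pairs, the operation is to keep one character in every 3, starting at position 2 (positions 2nd, 5th, 8th, ...), then move the last character to the front.
Starting from "ndojwewwk": after the first operation, "dww"; after the second, "wdw".
(Check on "tangentb": → "aeb" → "bae" ✓)

wdw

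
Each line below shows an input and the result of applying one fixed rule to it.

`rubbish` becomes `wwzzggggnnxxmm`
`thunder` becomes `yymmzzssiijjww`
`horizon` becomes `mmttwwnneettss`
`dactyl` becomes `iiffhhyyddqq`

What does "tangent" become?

yyffsslljjssyy

Looking at the pairs, the operation is to shift every letter 5 places forward in the alphabet (wrapping around), then double every character.
Working it through for "tangent": intermediate "yfsljsy", final "yyffsslljjssyy".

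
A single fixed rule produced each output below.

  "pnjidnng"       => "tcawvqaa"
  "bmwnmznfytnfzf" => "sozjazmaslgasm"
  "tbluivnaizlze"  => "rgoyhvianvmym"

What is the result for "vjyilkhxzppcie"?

The pattern: shift every letter 13 places forward in the alphabet (wrapping around) — i.e. ROT13, then move the last character to the front.
"vjyilkhxzppcie" → "iwlvyxukmccpvr" → "riwlvyxukmccpv".
(Check on "tbluivnaizlze": → "goyhvianvmymr" → "rgoyhvianvmym" ✓)

riwlvyxukmccpv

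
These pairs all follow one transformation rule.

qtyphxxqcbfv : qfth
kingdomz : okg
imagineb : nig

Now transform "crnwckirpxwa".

rwrc

The rule is to swap the front and back halves of the string, then keep one character in every 3, starting at position 2 (positions 2nd, 5th, 8th, ...).
For "crnwckirpxwa", step one produces "irpxwacrnwck"; step two turns that into "rwrc".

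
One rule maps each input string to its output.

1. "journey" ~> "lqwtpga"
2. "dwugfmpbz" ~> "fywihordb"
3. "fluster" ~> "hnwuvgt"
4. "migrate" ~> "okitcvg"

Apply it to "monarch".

oqpctej

What's happening: shift every letter 2 places forward in the alphabet (wrapping around).
Applying that to "monarch" gives "oqpctej".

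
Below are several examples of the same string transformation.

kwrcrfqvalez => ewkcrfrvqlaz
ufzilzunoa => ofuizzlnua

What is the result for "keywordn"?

dekwyron

The rule is to swap each adjacent pair of characters (1↔2, 3↔4, ...), then move the last character to the front.
"keywordn" → "ekwyrond" → "dekwyron".
(Check on "kwrcrfqvalez": → "wkcrfrvqlaze" → "ewkcrfrvqlaz" ✓)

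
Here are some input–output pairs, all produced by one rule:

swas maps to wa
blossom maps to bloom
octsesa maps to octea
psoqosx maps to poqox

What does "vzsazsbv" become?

vzazbv

The transformation: remove every "s".
For "vzsazsbv" the result is "vzazbv".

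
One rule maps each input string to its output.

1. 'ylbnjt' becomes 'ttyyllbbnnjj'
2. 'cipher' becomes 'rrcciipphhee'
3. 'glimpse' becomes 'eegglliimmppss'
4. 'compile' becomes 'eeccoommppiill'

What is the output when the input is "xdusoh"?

Each output is the input with this applied: double every character, then move the last 2 characters to the front (rotate right by 2).
Applying that to "xdusoh" gives "hhxxdduussoo".

hhxxdduussoo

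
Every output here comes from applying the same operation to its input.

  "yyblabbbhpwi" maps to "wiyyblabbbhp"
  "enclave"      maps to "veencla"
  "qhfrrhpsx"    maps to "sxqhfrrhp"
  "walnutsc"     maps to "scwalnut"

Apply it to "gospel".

The rule is to move the last 2 characters to the front (rotate right by 2).
On "gospel" that produces "elgosp".

elgosp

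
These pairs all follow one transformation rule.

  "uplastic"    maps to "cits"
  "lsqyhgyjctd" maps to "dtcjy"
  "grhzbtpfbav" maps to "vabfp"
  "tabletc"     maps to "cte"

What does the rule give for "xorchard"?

drah

The transformation: take characters alternately from the front and the back (1st, last, 2nd, 2nd-last, ...), then keep every other character starting from the second (positions 2nd, 4th, 6th, ...).
For "xorchard" the result is "drah".
(Check on "uplastic": → "ucpiltas" → "cits" ✓)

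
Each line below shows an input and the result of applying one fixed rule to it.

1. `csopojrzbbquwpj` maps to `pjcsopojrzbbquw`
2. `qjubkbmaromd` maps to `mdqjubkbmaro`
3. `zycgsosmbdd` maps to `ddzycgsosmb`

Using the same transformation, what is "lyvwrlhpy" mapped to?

pylyvwrlh

Looking at the pairs, the operation is to move the last 2 characters to the front (rotate right by 2).
Doing the same to "lyvwrlhpy": "pylyvwrlh".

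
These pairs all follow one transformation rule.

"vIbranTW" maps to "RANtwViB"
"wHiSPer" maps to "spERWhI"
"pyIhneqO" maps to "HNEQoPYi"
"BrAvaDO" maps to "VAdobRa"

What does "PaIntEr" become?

The rule is to move the first 3 characters to the end (rotate left by 3), then flip the case of every letter.
Applying both steps to "PaIntEr": "ntErPaI", then "NTeRpAi".

NTeRpAi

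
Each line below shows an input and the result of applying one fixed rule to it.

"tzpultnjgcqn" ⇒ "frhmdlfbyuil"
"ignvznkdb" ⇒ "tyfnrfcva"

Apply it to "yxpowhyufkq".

Rule — swap the first and last characters, then shift every letter 8 places backward in the alphabet (wrapping around).
Applying both steps to "yxpowhyufkq": "qxpowhyufky", then "iphgozqmxcq".

iphgozqmxcq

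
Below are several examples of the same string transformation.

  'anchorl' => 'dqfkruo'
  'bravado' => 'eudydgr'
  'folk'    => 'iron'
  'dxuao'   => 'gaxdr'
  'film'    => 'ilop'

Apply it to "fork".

The rule is to shift every letter 3 places forward in the alphabet (wrapping around).
For "fork" the result is "irun".

irun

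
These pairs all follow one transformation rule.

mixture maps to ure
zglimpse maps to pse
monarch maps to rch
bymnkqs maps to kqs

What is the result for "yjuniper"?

per

The transformation: keep only the last 3 characters.
So "yjuniper" becomes "per".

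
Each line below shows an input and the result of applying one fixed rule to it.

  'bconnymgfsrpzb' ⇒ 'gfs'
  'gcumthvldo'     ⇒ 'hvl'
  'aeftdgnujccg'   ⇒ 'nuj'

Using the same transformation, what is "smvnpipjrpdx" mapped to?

Rule — swap the front and back halves of the string, then keep only the first 3 characters.
"smvnpipjrpdx" → "pjrpdxsmvnpi" → "pjr".
(Check on "aeftdgnujccg": → "nujccgaeftdg" → "nuj" ✓)

pjr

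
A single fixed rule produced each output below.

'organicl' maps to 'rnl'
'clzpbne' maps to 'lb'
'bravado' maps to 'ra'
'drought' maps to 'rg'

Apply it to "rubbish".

ui

Each output is the input with this applied: keep one character in every 3, starting at position 2 (positions 2nd, 5th, 8th, ...).
So "rubbish" becomes "ui".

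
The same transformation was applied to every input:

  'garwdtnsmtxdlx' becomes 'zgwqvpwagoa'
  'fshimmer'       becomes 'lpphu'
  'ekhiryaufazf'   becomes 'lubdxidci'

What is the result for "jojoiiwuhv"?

rllzxky

The transformation: shift every letter 3 places forward in the alphabet (wrapping around), then delete the first 3 characters.
On "jojoiiwuhv": the first step gives "mrmrllzxky", and the second then gives "rllzxky".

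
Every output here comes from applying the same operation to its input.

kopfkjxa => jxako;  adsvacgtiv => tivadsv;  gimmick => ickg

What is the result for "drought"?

ghtd

Looking at the pairs, the operation is to move the last 3 characters to the front (rotate right by 3), then delete the last 3 characters.
Applying both steps to "drought": "ghtdrou", then "ghtd".
(Check on "adsvacgtiv": → "tivadsvacg" → "tivadsv" ✓)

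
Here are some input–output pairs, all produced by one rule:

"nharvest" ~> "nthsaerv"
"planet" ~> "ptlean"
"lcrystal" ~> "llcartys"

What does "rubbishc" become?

rcuhbsbi

Looking at the pairs, the operation is to take characters alternately from the front and the back (1st, last, 2nd, 2nd-last, ...).
On "rubbishc" that produces "rcuhbsbi".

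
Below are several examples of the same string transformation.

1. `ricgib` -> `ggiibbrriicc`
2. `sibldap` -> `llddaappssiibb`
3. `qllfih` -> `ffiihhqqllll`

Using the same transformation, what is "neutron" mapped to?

Each output is the input with this applied: move the first 3 characters to the end (rotate left by 3), then double every character.
"neutron" → "tronneu" → "ttrroonnnneeuu".

ttrroonnnneeuu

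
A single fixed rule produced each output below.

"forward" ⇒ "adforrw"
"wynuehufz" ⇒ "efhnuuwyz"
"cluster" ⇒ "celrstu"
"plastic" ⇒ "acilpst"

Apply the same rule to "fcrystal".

acflrsty

In each case the input is transformed by: sort the characters into alphabetical order.
Applying that to "fcrystal" gives "acflrsty".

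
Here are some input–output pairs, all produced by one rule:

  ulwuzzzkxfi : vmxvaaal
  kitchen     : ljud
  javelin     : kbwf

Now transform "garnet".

The rule is to delete the last 3 characters, then shift every letter 1 place forward in the alphabet (wrapping around).
For "garnet", step one produces "gar"; step two turns that into "hbs".

hbs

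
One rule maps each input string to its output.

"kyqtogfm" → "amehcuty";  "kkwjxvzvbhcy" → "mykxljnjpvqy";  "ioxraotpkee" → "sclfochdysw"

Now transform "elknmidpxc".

Rule — swap the first and last characters, then shift every letter 12 places backward in the alphabet (wrapping around).
Doing the same to "elknmidpxc": "qzybawrdls".

qzybawrdls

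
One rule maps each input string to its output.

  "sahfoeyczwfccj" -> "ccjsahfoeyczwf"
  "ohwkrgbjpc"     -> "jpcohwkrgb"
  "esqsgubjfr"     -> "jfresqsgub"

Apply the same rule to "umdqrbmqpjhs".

In each case the input is transformed by: move the last 3 characters to the front (rotate right by 3).
"umdqrbmqpjhs" → "jhsumdqrbmqp".

jhsumdqrbmqp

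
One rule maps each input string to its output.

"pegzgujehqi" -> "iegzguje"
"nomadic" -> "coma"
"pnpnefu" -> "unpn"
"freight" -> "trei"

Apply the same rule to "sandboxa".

aandb

What's happening: swap the first and last characters, then delete the last 3 characters.
Applying both steps to "sandboxa": "aandboxs", then "aandb".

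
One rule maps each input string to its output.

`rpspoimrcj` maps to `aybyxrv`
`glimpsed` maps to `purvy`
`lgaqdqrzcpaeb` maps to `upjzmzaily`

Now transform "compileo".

Each output is the input with this applied: shift every letter 9 places forward in the alphabet (wrapping around), then delete the last 3 characters.
Starting from "compileo": after the first operation, "lxvyrunx"; after the second, "lxvyr".

lxvyr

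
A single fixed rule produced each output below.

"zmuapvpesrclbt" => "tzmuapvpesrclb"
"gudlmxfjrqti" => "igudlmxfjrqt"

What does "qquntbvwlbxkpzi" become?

iqquntbvwlbxkpz

Looking at the pairs, the operation is to move the last character to the front.
Applying that to "qquntbvwlbxkpzi" gives "iqquntbvwlbxkpz".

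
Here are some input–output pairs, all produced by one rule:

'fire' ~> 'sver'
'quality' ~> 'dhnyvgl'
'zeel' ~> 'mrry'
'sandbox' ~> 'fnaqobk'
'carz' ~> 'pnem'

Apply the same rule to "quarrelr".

dhneerye

Each output is the input with this applied: shift every letter 13 places forward in the alphabet (wrapping around) — i.e. ROT13.
For "quarrelr" the result is "dhneerye".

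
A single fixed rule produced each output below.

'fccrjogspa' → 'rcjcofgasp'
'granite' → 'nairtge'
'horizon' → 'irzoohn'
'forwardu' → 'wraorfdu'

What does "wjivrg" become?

virjgw

Rule — move the first 3 characters to the end (rotate left by 3), then take characters alternately from the front and the back (1st, last, 2nd, 2nd-last, ...).
"wjivrg" → "virjgw".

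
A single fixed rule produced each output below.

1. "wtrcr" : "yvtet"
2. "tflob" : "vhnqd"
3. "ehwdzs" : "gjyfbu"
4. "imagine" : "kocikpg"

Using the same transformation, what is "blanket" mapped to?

dncpmgv

The pattern: shift every letter 2 places forward in the alphabet (wrapping around).
On "blanket" that produces "dncpmgv".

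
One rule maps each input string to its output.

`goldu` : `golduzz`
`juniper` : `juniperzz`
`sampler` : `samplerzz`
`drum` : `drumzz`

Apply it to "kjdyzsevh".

The pattern: append "zz".
For "kjdyzsevh" the result is "kjdyzsevhzz".

kjdyzsevhzz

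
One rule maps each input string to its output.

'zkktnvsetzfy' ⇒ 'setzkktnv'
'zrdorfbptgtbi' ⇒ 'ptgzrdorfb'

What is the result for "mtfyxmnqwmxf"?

nqwmtfyxm

In each case the input is transformed by: delete the last 3 characters, then move the last 3 characters to the front (rotate right by 3).
Starting from "mtfyxmnqwmxf": after the first operation, "mtfyxmnqw"; after the second, "nqwmtfyxm".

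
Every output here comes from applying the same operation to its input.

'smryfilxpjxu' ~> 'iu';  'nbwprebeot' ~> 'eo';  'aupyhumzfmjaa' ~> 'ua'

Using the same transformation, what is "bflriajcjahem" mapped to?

ae

Each output is the input with this applied: keep one character in every 3, starting at position 3 (positions 3rd, 6th, 9th, ...), then keep only the vowels.
Applying that to "bflriajcjahem" gives "ae".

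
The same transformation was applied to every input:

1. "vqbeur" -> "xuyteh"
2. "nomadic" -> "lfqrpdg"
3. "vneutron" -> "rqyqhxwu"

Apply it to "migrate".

whpljud

The rule is to shift every letter 3 places forward in the alphabet (wrapping around), then move the last 2 characters to the front (rotate right by 2).
Starting from "migrate": after the first operation, "pljudwh"; after the second, "whpljud".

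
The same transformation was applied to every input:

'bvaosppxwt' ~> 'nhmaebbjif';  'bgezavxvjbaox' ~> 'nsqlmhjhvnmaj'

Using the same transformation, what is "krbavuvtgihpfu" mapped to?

wdnmhghfsutbrg

The transformation: shift every letter 12 places forward in the alphabet (wrapping around).
So "krbavuvtgihpfu" becomes "wdnmhghfsutbrg".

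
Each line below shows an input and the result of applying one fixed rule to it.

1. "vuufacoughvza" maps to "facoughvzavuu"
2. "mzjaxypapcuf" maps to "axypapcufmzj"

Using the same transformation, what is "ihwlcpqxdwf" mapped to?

In each case the input is transformed by: move the first 3 characters to the end (rotate left by 3).
So "ihwlcpqxdwf" becomes "lcpqxdwfihw".

lcpqxdwfihw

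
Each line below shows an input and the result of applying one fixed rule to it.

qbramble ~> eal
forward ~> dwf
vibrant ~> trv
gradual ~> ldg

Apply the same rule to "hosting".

The pattern: swap the first and last characters, then keep one character in every 3, starting at position 1 (positions 1st, 4th, 7th, ...).
For "hosting", step one produces "gostinh"; step two turns that into "gth".

gth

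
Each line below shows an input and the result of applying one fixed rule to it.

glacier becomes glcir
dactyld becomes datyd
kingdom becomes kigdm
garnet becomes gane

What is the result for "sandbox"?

sadbx

The rule is to double every character, then keep one character in every 3, starting at position 1 (positions 1st, 4th, 7th, ...).
For "sandbox", step one produces "ssaannddbbooxx"; step two turns that into "sadbx".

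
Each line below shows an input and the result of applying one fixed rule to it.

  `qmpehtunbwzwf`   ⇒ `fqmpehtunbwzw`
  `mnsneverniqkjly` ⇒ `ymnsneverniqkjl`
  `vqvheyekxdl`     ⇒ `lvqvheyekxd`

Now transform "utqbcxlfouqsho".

outqbcxlfouqsh

The transformation: move the last character to the front.
For "utqbcxlfouqsho" the result is "outqbcxlfouqsh".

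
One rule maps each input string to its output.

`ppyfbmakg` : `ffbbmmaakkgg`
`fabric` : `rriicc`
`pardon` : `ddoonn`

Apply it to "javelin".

Looking at the pairs, the operation is to delete the first 3 characters, then double every character.
On "javelin": the first step gives "elin", and the second then gives "eelliinn".

eelliinn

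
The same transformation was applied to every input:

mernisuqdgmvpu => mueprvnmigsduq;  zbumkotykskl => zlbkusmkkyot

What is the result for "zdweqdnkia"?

Each output is the input with this applied: take characters alternately from the front and the back (1st, last, 2nd, 2nd-last, ...).
"zdweqdnkia" → "zadiwkenqd".

zadiwkenqd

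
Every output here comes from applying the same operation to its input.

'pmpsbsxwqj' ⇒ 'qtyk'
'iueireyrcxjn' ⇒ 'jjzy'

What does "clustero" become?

dts

Rule — shift every letter 1 place forward in the alphabet (wrapping around), then keep one character in every 3, starting at position 1 (positions 1st, 4th, 7th, ...).
Applying both steps to "clustero": "dmvtufsp", then "dts".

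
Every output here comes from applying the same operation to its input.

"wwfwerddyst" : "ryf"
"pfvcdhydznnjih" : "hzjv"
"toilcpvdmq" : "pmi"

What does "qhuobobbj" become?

Rule — keep one character in every 3, starting at position 3 (positions 3rd, 6th, 9th, ...), then move the first character to the end.
Starting from "qhuobobbj": after the first operation, "uoj"; after the second, "oju".
(Check on "pfvcdhydznnjih": → "vhzj" → "hzjv" ✓)

oju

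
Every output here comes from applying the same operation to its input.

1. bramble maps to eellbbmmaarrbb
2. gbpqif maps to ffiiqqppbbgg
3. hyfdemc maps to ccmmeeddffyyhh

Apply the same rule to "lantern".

nnrreettnnaall

Rule — reverse the string, then double every character.
Working it through for "lantern": intermediate "nretnal", final "nnrreettnnaall".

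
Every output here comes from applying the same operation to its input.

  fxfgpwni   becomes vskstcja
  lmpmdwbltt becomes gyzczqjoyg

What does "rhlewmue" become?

The pattern: shift every letter 13 places forward in the alphabet (wrapping around) — i.e. ROT13, then move the last character to the front.
On "rhlewmue": the first step gives "euyrjzhr", and the second then gives "reuyrjzh".
(Check on "fxfgpwni": → "skstcjav" → "vskstcja" ✓)

reuyrjzh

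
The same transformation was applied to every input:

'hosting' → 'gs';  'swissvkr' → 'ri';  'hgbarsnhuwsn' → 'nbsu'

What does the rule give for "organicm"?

Looking at the pairs, the operation is to move the last 3 characters to the front (rotate right by 3), then keep one character in every 3, starting at position 3 (positions 3rd, 6th, 9th, ...).
On "organicm": the first step gives "icmorgan", and the second then gives "mg".

mg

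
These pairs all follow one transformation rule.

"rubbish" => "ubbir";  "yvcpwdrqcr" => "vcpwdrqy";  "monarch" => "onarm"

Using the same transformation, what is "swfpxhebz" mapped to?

The rule is to delete the last 2 characters, then move the first character to the end.
For "swfpxhebz", step one produces "swfpxhe"; step two turns that into "wfpxhes".

wfpxhes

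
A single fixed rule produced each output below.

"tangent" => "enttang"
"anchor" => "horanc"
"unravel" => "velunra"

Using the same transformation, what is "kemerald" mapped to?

aldkemer

What's happening: move the last 3 characters to the front (rotate right by 3).
Doing the same to "kemerald": "aldkemer".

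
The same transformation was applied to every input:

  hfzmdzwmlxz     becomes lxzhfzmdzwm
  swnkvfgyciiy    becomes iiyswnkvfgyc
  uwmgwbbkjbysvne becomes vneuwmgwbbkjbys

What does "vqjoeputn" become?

utnvqjoep

The transformation: move the last 3 characters to the front (rotate right by 3).
On "vqjoeputn" that produces "utnvqjoep".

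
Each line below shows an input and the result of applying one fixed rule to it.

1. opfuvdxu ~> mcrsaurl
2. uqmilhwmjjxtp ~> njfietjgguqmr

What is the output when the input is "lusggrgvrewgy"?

The rule is to shift every letter 3 places backward in the alphabet (wrapping around), then move the first character to the end.
For "lusggrgvrewgy", step one produces "irpddodsobtdv"; step two turns that into "rpddodsobtdvi".
(Check on "uqmilhwmjjxtp": → "rnjfietjgguqm" → "njfietjgguqmr" ✓)

rpddodsobtdvi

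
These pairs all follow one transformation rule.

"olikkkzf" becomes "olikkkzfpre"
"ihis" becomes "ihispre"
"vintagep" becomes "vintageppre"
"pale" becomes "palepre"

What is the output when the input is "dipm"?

dipmpre

The rule is to append "pre".
"dipm" → "dipmpre".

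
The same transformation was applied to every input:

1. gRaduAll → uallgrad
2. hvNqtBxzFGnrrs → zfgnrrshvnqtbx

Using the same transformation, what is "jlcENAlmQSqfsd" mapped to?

mqsqfsdjlcenal

The pattern: swap the front and back halves of the string, then convert every letter to lowercase.
On "jlcENAlmQSqfsd": the first step gives "mQSqfsdjlcENAl", and the second then gives "mqsqfsdjlcenal".
(Check on "gRaduAll": → "uAllgRad" → "uallgrad" ✓)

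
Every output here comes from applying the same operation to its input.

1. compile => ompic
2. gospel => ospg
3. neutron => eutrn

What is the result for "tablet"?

The rule is to delete the last 2 characters, then move the first character to the end.
On "tablet": the first step gives "tabl", and the second then gives "ablt".

ablt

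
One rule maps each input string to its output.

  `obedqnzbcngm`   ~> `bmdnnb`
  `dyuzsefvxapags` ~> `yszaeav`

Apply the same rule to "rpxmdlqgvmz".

Each output is the input with this applied: keep every other character starting from the second (positions 2nd, 4th, 6th, ...), then take characters alternately from the front and the back (1st, last, 2nd, 2nd-last, ...).
Working it through for "rpxmdlqgvmz": intermediate "pmlgm", final "pmmgl".
(Check on "dyuzsefvxapags": → "yzevaas" → "yszaeav" ✓)

pmmgl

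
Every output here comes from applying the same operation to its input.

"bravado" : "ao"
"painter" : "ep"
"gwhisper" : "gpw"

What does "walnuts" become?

Looking at the pairs, the operation is to sort the characters into alphabetical order, then keep one character in every 3, starting at position 2 (positions 2nd, 5th, 8th, ...).
"walnuts" → "alnstuw" → "lt".

lt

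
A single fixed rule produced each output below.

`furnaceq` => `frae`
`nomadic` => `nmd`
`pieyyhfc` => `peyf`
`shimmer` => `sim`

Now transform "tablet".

The transformation: swap each adjacent pair of characters (1↔2, 3↔4, ...), then keep every other character starting from the second (positions 2nd, 4th, 6th, ...).
On "tablet" that produces "tbe".

tbe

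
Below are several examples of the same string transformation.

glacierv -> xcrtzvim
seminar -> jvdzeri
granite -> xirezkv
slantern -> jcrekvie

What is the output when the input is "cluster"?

tcljkvi

In each case the input is transformed by: shift every letter 9 places backward in the alphabet (wrapping around).
Applying that to "cluster" gives "tcljkvi".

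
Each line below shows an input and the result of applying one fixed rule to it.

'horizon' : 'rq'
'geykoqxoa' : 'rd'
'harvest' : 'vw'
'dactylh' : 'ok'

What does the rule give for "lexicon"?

rq

The pattern: shift every letter 3 places forward in the alphabet (wrapping around), then keep only the last 2 characters.
Applying both steps to "lexicon": "ohalfrq", then "rq".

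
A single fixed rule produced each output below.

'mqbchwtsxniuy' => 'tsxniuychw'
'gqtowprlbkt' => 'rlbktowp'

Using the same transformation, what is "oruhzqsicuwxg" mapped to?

sicuwxghzq

Each output is the input with this applied: delete the first 3 characters, then move the first 3 characters to the end (rotate left by 3).
Working it through for "oruhzqsicuwxg": intermediate "hzqsicuwxg", final "sicuwxghzq".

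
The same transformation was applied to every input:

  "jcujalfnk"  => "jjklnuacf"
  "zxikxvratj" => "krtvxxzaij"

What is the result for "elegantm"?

glmntaee

The transformation: sort the characters into alphabetical order, then move the first 3 characters to the end (rotate left by 3).
"elegantm" → "glmntaee".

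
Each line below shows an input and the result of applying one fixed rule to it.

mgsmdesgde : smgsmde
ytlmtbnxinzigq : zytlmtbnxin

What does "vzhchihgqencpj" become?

nvzhchihgqe

In each case the input is transformed by: delete the last 3 characters, then move the last character to the front.
"vzhchihgqencpj" → "vzhchihgqen" → "nvzhchihgqe".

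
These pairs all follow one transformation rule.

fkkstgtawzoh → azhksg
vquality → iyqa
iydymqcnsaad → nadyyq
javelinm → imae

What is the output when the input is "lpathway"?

What's happening: swap the front and back halves of the string, then keep every other character starting from the second (positions 2nd, 4th, 6th, ...).
On "lpathway": the first step gives "hwaylpat", and the second then gives "wypt".

wypt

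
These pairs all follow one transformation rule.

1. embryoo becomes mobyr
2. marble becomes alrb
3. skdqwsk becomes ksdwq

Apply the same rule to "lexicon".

What's happening: take characters alternately from the front and the back (1st, last, 2nd, 2nd-last, ...), then delete the first 2 characters.
Working it through for "lexicon": intermediate "lneoxci", final "eoxci".

eoxci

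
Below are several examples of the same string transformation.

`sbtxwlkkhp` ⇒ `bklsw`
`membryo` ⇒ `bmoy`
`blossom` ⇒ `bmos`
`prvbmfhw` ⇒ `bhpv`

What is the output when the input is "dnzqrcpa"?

adpr

In each case the input is transformed by: sort the characters into alphabetical order, then keep every other character starting from the first (positions 1st, 3rd, 5th, ...).
So "dnzqrcpa" becomes "adpr".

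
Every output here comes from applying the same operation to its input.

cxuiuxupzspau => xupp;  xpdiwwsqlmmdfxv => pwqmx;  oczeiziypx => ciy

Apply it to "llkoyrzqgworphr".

lyqoh

Each output is the input with this applied: keep one character in every 3, starting at position 2 (positions 2nd, 5th, 8th, ...).
On "llkoyrzqgworphr" that produces "lyqoh".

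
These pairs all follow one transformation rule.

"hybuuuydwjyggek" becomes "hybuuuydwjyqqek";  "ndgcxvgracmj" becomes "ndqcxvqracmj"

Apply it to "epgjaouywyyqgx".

Each output is the input with this applied: replace every "g" with "q".
Doing the same to "epgjaouywyyqgx": "epqjaouywyyqqx".

epqjaouywyyqqx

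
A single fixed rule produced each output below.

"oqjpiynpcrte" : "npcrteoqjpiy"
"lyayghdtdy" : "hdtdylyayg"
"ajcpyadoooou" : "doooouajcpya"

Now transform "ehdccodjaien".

djaienehdcco

Looking at the pairs, the operation is to swap the front and back halves of the string.
"ehdccodjaien" → "djaienehdcco".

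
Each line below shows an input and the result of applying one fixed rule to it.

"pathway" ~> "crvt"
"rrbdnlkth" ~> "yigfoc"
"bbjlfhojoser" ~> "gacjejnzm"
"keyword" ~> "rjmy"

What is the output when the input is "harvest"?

Rule — delete the first 3 characters, then shift every letter 5 places backward in the alphabet (wrapping around).
Working it through for "harvest": intermediate "vest", final "qzno".

qzno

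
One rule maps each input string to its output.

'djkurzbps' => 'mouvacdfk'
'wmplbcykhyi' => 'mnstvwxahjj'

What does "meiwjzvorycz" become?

The pattern: sort the characters into alphabetical order, then shift every letter 11 places forward in the alphabet (wrapping around).
"meiwjzvorycz" → "ceijmorvwyzz" → "nptuxzcghjkk".

nptuxzcghjkk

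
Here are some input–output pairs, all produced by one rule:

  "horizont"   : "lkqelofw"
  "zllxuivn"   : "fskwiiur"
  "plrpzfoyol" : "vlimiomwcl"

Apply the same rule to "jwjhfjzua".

Rule — move the last 3 characters to the front (rotate right by 3), then shift every letter 3 places backward in the alphabet (wrapping around).
Applying both steps to "jwjhfjzua": "zuajwjhfj", then "wrxgtgecg".

wrxgtgecg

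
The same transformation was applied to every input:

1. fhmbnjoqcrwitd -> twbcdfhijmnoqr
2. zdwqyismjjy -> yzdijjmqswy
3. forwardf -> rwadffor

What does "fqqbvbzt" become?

vzbbfqqt

The pattern: sort the characters into alphabetical order, then move the last 2 characters to the front (rotate right by 2).
For "fqqbvbzt", step one produces "bbfqqtvz"; step two turns that into "vzbbfqqt".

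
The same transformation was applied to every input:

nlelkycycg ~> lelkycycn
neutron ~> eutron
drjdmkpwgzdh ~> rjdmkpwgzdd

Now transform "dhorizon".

horizod

Each output is the input with this applied: delete the last character, then move the first character to the end.
Applying both steps to "dhorizon": "dhorizo", then "horizod".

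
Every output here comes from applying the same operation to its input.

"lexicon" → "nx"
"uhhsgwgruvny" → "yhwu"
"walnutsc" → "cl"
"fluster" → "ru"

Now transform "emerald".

Looking at the pairs, the operation is to move the last 3 characters to the front (rotate right by 3), then keep one character in every 3, starting at position 3 (positions 3rd, 6th, 9th, ...).
Starting from "emerald": after the first operation, "aldemer"; after the second, "de".

de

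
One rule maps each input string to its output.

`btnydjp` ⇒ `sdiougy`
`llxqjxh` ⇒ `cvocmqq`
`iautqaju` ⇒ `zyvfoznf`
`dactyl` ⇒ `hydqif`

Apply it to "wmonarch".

Rule — shift every letter 5 places forward in the alphabet (wrapping around), then move the first 2 characters to the end (rotate left by 2).
For "wmonarch", step one produces "brtsfwhm"; step two turns that into "tsfwhmbr".

tsfwhmbr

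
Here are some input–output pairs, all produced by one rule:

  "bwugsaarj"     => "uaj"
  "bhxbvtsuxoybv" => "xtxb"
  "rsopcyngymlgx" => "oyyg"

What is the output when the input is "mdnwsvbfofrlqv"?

The pattern: keep one character in every 3, starting at position 3 (positions 3rd, 6th, 9th, ...).
On "mdnwsvbfofrlqv" that produces "nvol".

nvol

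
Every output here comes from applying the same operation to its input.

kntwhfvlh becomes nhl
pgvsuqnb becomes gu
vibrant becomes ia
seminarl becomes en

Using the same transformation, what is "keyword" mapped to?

eo

Looking at the pairs, the operation is to move the last character to the front, then keep one character in every 3, starting at position 3 (positions 3rd, 6th, 9th, ...).
"keyword" → "dkeywor" → "eo".
(Check on "kntwhfvlh": → "hkntwhfvl" → "nhl" ✓)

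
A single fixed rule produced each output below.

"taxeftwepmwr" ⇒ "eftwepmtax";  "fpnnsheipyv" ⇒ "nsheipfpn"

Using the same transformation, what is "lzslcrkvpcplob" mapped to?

Looking at the pairs, the operation is to delete the last 2 characters, then move the first 3 characters to the end (rotate left by 3).
Working it through for "lzslcrkvpcplob": intermediate "lzslcrkvpcpl", final "lcrkvpcpllzs".

lcrkvpcpllzs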